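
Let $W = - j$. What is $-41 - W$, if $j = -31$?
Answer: $-72$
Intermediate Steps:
$W = 31$ ($W = \left(-1\right) \left(-31\right) = 31$)
$-41 - W = -41 - 31 = -72$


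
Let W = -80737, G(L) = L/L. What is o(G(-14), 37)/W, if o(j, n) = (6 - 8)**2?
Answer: -4/80737 ≈ -4.9544e-5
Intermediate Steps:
G(L) = 1
o(j, n) = 4 (o(j, n) = (-2)**2 = 4)
o(G(-14), 37)/W = 4/(-80737) = 4*(-1/80737) = -4/80737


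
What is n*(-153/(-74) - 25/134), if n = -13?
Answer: -60619/2479 ≈ -24.453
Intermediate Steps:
n*(-153/(-74) - 25/134) = -13*(-153/(-74) - 25/134) = -13*(-153*(-1/74) - 25*1/134) = -13*(153/74 - 25/134) = -13*4663/2479 = -60619/2479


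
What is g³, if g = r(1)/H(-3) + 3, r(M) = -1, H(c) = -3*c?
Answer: 17576/729 ≈ 24.110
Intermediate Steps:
g = 26/9 (g = -1/((-3*(-3))) + 3 = -1/9 + 3 = -1*⅑ + 3 = -⅑ + 3 = 26/9 ≈ 2.8889)
g³ = (26/9)³ = 17576/729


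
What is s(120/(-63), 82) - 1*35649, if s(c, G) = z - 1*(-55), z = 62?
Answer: -35532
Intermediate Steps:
s(c, G) = 117 (s(c, G) = 62 - 1*(-55) = 62 + 55 = 117)
s(120/(-63), 82) - 1*35649 = 117 - 1*35649 = 117 - 35649 = -35532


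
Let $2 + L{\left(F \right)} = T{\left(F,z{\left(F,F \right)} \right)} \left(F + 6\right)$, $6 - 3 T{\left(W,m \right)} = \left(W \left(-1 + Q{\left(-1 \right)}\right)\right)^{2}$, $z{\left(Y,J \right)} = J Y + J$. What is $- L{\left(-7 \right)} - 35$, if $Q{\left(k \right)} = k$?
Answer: $- \frac{289}{3} \approx -96.333$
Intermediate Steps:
$z{\left(Y,J \right)} = J + J Y$
$T{\left(W,m \right)} = 2 - \frac{4 W^{2}}{3}$ ($T{\left(W,m \right)} = 2 - \frac{\left(W \left(-1 - 1\right)\right)^{2}}{3} = 2 - \frac{\left(W \left(-2\right)\right)^{2}}{3} = 2 - \frac{\left(- 2 W\right)^{2}}{3} = 2 - \frac{4 W^{2}}{3}$)
$L{\left(F \right)} = -2 + \left(2 - \frac{4 F^{2}}{3}\right) \left(6 + F\right)$ ($L{\left(F \right)} = -2 + \left(2 - \frac{4 F^{2}}{3}\right) \left(F + 6\right) = -2 + \left(2 - \frac{4 F^{2}}{3}\right) \left(6 + F\right)$)
$- L{\left(-7 \right)} - 35 = - (10 - 8 \left(-7\right)^{2} + 2 \left(-7\right) - \frac{4 \left(-7\right)^{3}}{3}) - 35 = - (10 - 392 - 14 - - \frac{1372}{3}) - 35 = - (10 - 392 - 14 + \frac{1372}{3}) - 35 = \left(-1\right) \frac{184}{3} - 35 = - \frac{184}{3} - 35 = - \frac{289}{3}$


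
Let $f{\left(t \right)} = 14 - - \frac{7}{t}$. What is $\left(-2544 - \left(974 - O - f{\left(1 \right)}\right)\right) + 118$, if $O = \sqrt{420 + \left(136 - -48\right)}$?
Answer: $-3379 + 2 \sqrt{151} \approx -3354.4$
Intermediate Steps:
$f{\left(t \right)} = 14 + \frac{7}{t}$
$O = 2 \sqrt{151}$ ($O = \sqrt{420 + \left(136 + 48\right)} = \sqrt{420 + 184} = \sqrt{604} = 2 \sqrt{151} \approx 24.576$)
$\left(-2544 - \left(974 - O - f{\left(1 \right)}\right)\right) + 118 = \left(-2544 - \left(953 - 2 \sqrt{151}\right)\right) + 118 = \left(-3497 + 2 \sqrt{151}\right) + 118 = -3379 + 2 \sqrt{151}$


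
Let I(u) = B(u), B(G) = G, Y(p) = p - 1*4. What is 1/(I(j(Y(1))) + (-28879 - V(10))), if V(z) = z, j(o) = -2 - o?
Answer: -1/28888 ≈ -3.4616e-5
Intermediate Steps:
Y(p) = -4 + p (Y(p) = p - 4 = -4 + p)
I(u) = u
1/(I(j(Y(1))) + (-28879 - V(10))) = 1/((-2 - (-4 + 1)) + (-28879 - 1*10)) = 1/((-2 - 1*(-3)) + (-28879 - 10)) = 1/((-2 + 3) - 28889) = 1/(1 - 28889) = 1/(-28888) = -1/28888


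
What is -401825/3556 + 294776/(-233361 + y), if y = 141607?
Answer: -18958637253/163138612 ≈ -116.21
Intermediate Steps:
-401825/3556 + 294776/(-233361 + y) = -401825/3556 + 294776/(-233361 + 141607) = -401825*1/3556 + 294776/(-91754) = -401825/3556 + 294776*(-1/91754) = -401825/3556 - 147388/45877 = -18958637253/163138612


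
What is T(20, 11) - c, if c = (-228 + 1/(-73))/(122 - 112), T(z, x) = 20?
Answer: 6249/146 ≈ 42.801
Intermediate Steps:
c = -3329/146 (c = (-228 - 1/73)/10 = -16645/73*1/10 = -3329/146 ≈ -22.801)
T(20, 11) - c = 20 - 1*(-3329/146) = 20 + 3329/146 = 6249/146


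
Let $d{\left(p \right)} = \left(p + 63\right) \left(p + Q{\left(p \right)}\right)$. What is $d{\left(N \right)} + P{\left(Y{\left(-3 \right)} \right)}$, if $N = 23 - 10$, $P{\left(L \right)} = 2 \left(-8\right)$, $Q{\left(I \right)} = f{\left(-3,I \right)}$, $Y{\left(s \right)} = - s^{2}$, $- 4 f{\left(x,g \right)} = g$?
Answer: $725$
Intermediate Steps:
$f{\left(x,g \right)} = - \frac{g}{4}$
$Q{\left(I \right)} = - \frac{I}{4}$
$P{\left(L \right)} = -16$
$N = 13$
$d{\left(p \right)} = \frac{3 p \left(63 + p\right)}{4}$ ($d{\left(p \right)} = \left(p + 63\right) \left(p - \frac{p}{4}\right) = \left(63 + p\right) \frac{3 p}{4} = \frac{3 p \left(63 + p\right)}{4}$)
$d{\left(N \right)} + P{\left(Y{\left(-3 \right)} \right)} = \frac{3}{4} \cdot 13 \left(63 + 13\right) - 16 = \frac{3}{4} \cdot 13 \cdot 76 - 16 = 741 - 16 = 725$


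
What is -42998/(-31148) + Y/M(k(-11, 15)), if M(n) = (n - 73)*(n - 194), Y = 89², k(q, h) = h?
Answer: 86641068/40422317 ≈ 2.1434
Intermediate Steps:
Y = 7921
M(n) = (-194 + n)*(-73 + n) (M(n) = (-73 + n)*(-194 + n) = (-194 + n)*(-73 + n))
-42998/(-31148) + Y/M(k(-11, 15)) = -42998/(-31148) + 7921/(14162 + 15² - 267*15) = -42998*(-1/31148) + 7921/(14162 + 225 - 4005) = 21499/15574 + 7921/10382 = 86641068/40422317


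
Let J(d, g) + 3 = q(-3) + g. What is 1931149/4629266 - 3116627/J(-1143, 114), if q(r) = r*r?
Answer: -7213731833951/277755960 ≈ -25971.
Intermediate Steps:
q(r) = r²
J(d, g) = 6 + g (J(d, g) = -3 + ((-3)² + g) = -3 + (9 + g) = 6 + g)
1931149/4629266 - 3116627/J(-1143, 114) = 1931149/4629266 - 3116627/(6 + 114) = 1931149*(1/4629266) - 3116627/120 = 1931149/4629266 - 3116627*1/120 = 1931149/4629266 - 3116627/120 = -7213731833951/277755960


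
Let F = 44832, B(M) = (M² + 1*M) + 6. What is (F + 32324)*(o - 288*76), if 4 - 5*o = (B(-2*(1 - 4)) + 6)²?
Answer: -8668630912/5 ≈ -1.7337e+9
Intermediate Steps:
B(M) = 6 + M + M² (B(M) = (M² + M) + 6 = (M + M²) + 6 = 6 + M + M²)
o = -2912/5 (o = ⅘ - ((6 - 2*(1 - 4) + (-2*(1 - 4))²) + 6)²/5 = ⅘ - ((6 - 2*(-3) + (-2*(-3))²) + 6)²/5 = ⅘ - ((6 + 6 + 6²) + 6)²/5 = ⅘ - ((6 + 6 + 36) + 6)²/5 = ⅘ - (48 + 6)²/5 = ⅘ - ⅕*54² = ⅘ - ⅕*2916 = ⅘ - 2916/5 = -2912/5 ≈ -582.40)
(F + 32324)*(o - 288*76) = (44832 + 32324)*(-2912/5 - 288*76) = 77156*(-2912/5 - 21888) = 77156*(-112352/5) = -8668630912/5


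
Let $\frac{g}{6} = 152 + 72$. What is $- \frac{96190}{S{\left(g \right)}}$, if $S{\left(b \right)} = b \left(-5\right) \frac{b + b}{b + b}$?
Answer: $\frac{9619}{672} \approx 14.314$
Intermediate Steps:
$g = 1344$ ($g = 6 \left(152 + 72\right) = 6 \cdot 224 = 1344$)
$S{\left(b \right)} = - 5 b$ ($S{\left(b \right)} = - 5 b \frac{2 b}{2 b} = - 5 b 2 b \frac{1}{2 b} = - 5 b 1 = - 5 b$)
$- \frac{96190}{S{\left(g \right)}} = - \frac{96190}{\left(-5\right) 1344} = - \frac{96190}{-6720} = \left(-96190\right) \left(- \frac{1}{6720}\right) = \frac{9619}{672}$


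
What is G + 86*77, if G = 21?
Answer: 6643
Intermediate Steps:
G + 86*77 = 21 + 86*77 = 21 + 6622 = 6643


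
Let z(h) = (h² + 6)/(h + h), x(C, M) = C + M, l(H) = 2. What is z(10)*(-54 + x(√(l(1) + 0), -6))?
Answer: -318 + 53*√2/10 ≈ -310.50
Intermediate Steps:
z(h) = (6 + h²)/(2*h) (z(h) = (6 + h²)/((2*h)) = (6 + h²)*(1/(2*h)) = (6 + h²)/(2*h))
z(10)*(-54 + x(√(l(1) + 0), -6)) = ((½)*10 + 3/10)*(-54 + (√(2 + 0) - 6)) = (5 + 3*(⅒))*(-54 + (√2 - 6)) = (5 + 3/10)*(-54 + (-6 + √2)) = 53*(-60 + √2)/10 = -318 + 53*√2/10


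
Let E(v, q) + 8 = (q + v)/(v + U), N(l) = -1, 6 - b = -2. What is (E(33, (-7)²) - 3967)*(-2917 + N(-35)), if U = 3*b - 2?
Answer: 637708474/55 ≈ 1.1595e+7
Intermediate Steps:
b = 8 (b = 6 - 1*(-2) = 6 + 2 = 8)
U = 22 (U = 3*8 - 2 = 24 - 2 = 22)
E(v, q) = -8 + (q + v)/(22 + v) (E(v, q) = -8 + (q + v)/(v + 22) = -8 + (q + v)/(22 + v))
(E(33, (-7)²) - 3967)*(-2917 + N(-35)) = ((-176 + (-7)² - 7*33)/(22 + 33) - 3967)*(-2917 - 1) = ((-176 + 49 - 231)/55 - 3967)*(-2918) = ((1/55)*(-358) - 3967)*(-2918) = (-358/55 - 3967)*(-2918) = -218543/55*(-2918) = 637708474/55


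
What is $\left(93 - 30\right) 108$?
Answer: $6804$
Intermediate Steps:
$\left(93 - 30\right) 108 = 63 \cdot 108 = 6804$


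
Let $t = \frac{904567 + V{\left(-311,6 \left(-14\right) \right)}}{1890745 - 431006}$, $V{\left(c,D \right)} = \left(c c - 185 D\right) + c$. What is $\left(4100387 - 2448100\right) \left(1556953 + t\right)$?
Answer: $\frac{3755228722618290008}{1459739} \approx 2.5725 \cdot 10^{12}$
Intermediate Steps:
$V{\left(c,D \right)} = c + c^{2} - 185 D$ ($V{\left(c,D \right)} = \left(c^{2} - 185 D\right) + c = c + c^{2} - 185 D$)
$t = \frac{1016517}{1459739}$ ($t = \frac{904567 - \left(311 - 96721 + 185 \cdot 6 \left(-14\right)\right)}{1890745 - 431006} = \frac{904567 - -111950}{1459739} = \left(904567 + \left(-311 + 96721 + 15540\right)\right) \frac{1}{1459739} = \left(904567 + 111950\right) \frac{1}{1459739} = 1016517 \cdot \frac{1}{1459739} = \frac{1016517}{1459739} \approx 0.69637$)
$\left(4100387 - 2448100\right) \left(1556953 + t\right) = \left(4100387 - 2448100\right) \left(1556953 + \frac{1016517}{1459739}\right) = 1652287 \cdot \frac{2272746031784}{1459739} = \frac{3755228722618290008}{1459739}$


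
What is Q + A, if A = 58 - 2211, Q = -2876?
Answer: -5029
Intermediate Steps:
A = -2153
Q + A = -2876 - 2153 = -5029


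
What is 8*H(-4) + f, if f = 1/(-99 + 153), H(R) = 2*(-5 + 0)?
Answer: -4319/54 ≈ -79.981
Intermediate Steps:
H(R) = -10 (H(R) = 2*(-5) = -10)
f = 1/54 ≈ 0.018519
8*H(-4) + f = 8*(-10) + 1/54 = -80 + 1/54 = -4319/54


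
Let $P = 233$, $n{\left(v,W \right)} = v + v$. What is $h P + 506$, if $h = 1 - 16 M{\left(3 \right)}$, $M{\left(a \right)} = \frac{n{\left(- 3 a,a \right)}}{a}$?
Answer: $23107$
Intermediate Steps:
$n{\left(v,W \right)} = 2 v$
$M{\left(a \right)} = -6$ ($M{\left(a \right)} = \frac{2 \left(- 3 a\right)}{a} = \frac{\left(-6\right) a}{a} = -6$)
$h = 97$ ($h = 1 - -96 = 1 + 96 = 97$)
$h P + 506 = 97 \cdot 233 + 506 = 22601 + 506 = 23107$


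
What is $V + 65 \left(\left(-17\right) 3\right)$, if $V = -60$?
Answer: $-3375$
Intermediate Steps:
$V + 65 \left(\left(-17\right) 3\right) = -60 + 65 \left(\left(-17\right) 3\right) = -60 + 65 \left(-51\right) = -60 - 3315 = -3375$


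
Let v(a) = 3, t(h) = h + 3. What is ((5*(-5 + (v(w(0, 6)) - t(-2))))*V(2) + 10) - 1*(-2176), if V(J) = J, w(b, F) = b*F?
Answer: 2156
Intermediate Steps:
w(b, F) = F*b
t(h) = 3 + h
((5*(-5 + (v(w(0, 6)) - t(-2))))*V(2) + 10) - 1*(-2176) = ((5*(-5 + (3 - (3 - 2))))*2 + 10) - 1*(-2176) = ((5*(-5 + (3 - 1*1)))*2 + 10) + 2176 = ((5*(-5 + (3 - 1)))*2 + 10) + 2176 = ((5*(-5 + 2))*2 + 10) + 2176 = ((5*(-3))*2 + 10) + 2176 = (-15*2 + 10) + 2176 = (-30 + 10) + 2176 = -20 + 2176 = 2156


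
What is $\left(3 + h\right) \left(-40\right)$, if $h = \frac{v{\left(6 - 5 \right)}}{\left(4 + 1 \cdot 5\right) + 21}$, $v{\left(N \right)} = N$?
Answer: $- \frac{364}{3} \approx -121.33$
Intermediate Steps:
$h = \frac{1}{30}$ ($h = \frac{6 - 5}{\left(4 + 1 \cdot 5\right) + 21} = 1 \frac{1}{\left(4 + 5\right) + 21} = 1 \frac{1}{9 + 21} = 1 \cdot \frac{1}{30} = \frac{1}{30} \approx 0.033333$)
$\left(3 + h\right) \left(-40\right) = \left(3 + \frac{1}{30}\right) \left(-40\right) = \frac{91}{30} \left(-40\right) = - \frac{364}{3}$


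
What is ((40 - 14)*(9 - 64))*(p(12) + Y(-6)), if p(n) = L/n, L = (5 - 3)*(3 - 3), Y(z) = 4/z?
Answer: 2860/3 ≈ 953.33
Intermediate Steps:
L = 0 (L = 2*0 = 0)
p(n) = 0 (p(n) = 0/n = 0)
((40 - 14)*(9 - 64))*(p(12) + Y(-6)) = ((40 - 14)*(9 - 64))*(0 + 4/(-6)) = (26*(-55))*(0 + 4*(-⅙)) = -1430*(0 - ⅔) = -1430*(-⅔) = 2860/3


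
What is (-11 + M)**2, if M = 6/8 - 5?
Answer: 3721/16 ≈ 232.56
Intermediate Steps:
M = -17/4 (M = 6*(1/8) - 5 = 3/4 - 5 = -17/4 ≈ -4.2500)
(-11 + M)**2 = (-11 - 17/4)**2 = (-61/4)**2 = 3721/16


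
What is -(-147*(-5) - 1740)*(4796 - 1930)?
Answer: 2880330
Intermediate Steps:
-(-147*(-5) - 1740)*(4796 - 1930) = -(735 - 1740)*2866 = -(-1005)*2866 = -1*(-2880330) = 2880330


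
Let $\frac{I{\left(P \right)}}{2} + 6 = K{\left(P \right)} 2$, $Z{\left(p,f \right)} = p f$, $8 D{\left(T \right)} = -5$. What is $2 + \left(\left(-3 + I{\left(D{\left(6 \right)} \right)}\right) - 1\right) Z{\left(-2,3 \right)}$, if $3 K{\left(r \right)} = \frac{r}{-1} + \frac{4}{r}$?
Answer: $\frac{721}{5} \approx 144.2$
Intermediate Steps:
$D{\left(T \right)} = - \frac{5}{8}$ ($D{\left(T \right)} = \frac{1}{8} \left(-5\right) = - \frac{5}{8}$)
$K{\left(r \right)} = - \frac{r}{3} + \frac{4}{3 r}$ ($K{\left(r \right)} = \frac{\frac{r}{-1} + \frac{4}{r}}{3} = \frac{r \left(-1\right) + \frac{4}{r}}{3} = \frac{- r + \frac{4}{r}}{3} = - \frac{r}{3} + \frac{4}{3 r}$)
$Z{\left(p,f \right)} = f p$
$I{\left(P \right)} = -12 + \frac{4 \left(4 - P^{2}\right)}{3 P}$ ($I{\left(P \right)} = -12 + 2 \frac{4 - P^{2}}{3 P} 2 = -12 + 2 \frac{2 \left(4 - P^{2}\right)}{3 P} = -12 + \frac{4 \left(4 - P^{2}\right)}{3 P}$)
$2 + \left(\left(-3 + I{\left(D{\left(6 \right)} \right)}\right) - 1\right) Z{\left(-2,3 \right)} = 2 + \left(\left(-3 - \left(\frac{67}{6} + \frac{128}{15}\right)\right) - 1\right) 3 \left(-2\right) = 2 + \left(\left(-3 + \left(-12 + \frac{5}{6} + \frac{16}{3} \left(- \frac{8}{5}\right)\right)\right) - 1\right) \left(-6\right) = 2 + \left(\left(-3 - \frac{197}{10}\right) - 1\right) \left(-6\right) = 2 + \left(- \frac{227}{10} - 1\right) \left(-6\right) = 2 - - \frac{711}{5} = 2 + \frac{711}{5} = \frac{721}{5}$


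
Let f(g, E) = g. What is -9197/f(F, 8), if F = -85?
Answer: 541/5 ≈ 108.20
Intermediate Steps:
-9197/f(F, 8) = -9197/(-85) = -9197*(-1/85) = 541/5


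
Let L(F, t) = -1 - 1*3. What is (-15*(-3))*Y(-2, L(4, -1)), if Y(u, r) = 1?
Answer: 45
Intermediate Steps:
L(F, t) = -4 (L(F, t) = -1 - 3 = -4)
(-15*(-3))*Y(-2, L(4, -1)) = -15*(-3)*1 = 45*1 = 45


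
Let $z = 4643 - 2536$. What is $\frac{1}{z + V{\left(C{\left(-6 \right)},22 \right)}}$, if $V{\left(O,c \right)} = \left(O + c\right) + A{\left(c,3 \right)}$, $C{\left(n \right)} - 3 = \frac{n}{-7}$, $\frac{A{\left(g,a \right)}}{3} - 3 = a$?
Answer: $\frac{7}{15056} \approx 0.00046493$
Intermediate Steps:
$A{\left(g,a \right)} = 9 + 3 a$
$z = 2107$ ($z = 4643 - 2536 = 2107$)
$C{\left(n \right)} = 3 - \frac{n}{7}$ ($C{\left(n \right)} = 3 + \frac{n}{-7} = 3 + n \left(- \frac{1}{7}\right) = 3 - \frac{n}{7}$)
$V{\left(O,c \right)} = 18 + O + c$ ($V{\left(O,c \right)} = \left(O + c\right) + \left(9 + 3 \cdot 3\right) = \left(O + c\right) + \left(9 + 9\right) = \left(O + c\right) + 18 = 18 + O + c$)
$\frac{1}{z + V{\left(C{\left(-6 \right)},22 \right)}} = \frac{1}{2107 + \left(18 + \left(3 - - \frac{6}{7}\right) + 22\right)} = \frac{1}{2107 + \left(18 + \left(3 + \frac{6}{7}\right) + 22\right)} = \frac{1}{2107 + \left(18 + \frac{27}{7} + 22\right)} = \frac{1}{2107 + \frac{307}{7}} = \frac{1}{\frac{15056}{7}} = \frac{7}{15056}$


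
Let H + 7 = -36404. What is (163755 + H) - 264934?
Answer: -137590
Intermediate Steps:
H = -36411 (H = -7 - 36404 = -36411)
(163755 + H) - 264934 = (163755 - 36411) - 264934 = 127344 - 264934 = -137590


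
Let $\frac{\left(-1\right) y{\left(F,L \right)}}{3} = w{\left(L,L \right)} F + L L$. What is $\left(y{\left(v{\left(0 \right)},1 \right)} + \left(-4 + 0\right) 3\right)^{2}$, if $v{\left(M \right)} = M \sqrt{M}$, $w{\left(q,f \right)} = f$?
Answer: $225$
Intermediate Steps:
$v{\left(M \right)} = M^{\frac{3}{2}}$
$y{\left(F,L \right)} = - 3 L^{2} - 3 F L$ ($y{\left(F,L \right)} = - 3 \left(L F + L L\right) = - 3 \left(F L + L^{2}\right) = - 3 \left(L^{2} + F L\right) = - 3 L^{2} - 3 F L$)
$\left(y{\left(v{\left(0 \right)},1 \right)} + \left(-4 + 0\right) 3\right)^{2} = \left(3 \cdot 1 \left(- 0^{\frac{3}{2}} - 1\right) + \left(-4 + 0\right) 3\right)^{2} = \left(3 \cdot 1 \left(\left(-1\right) 0 - 1\right) - 12\right)^{2} = \left(3 \cdot 1 \left(0 - 1\right) - 12\right)^{2} = \left(3 \cdot 1 \left(-1\right) - 12\right)^{2} = \left(-3 - 12\right)^{2} = \left(-15\right)^{2} = 225$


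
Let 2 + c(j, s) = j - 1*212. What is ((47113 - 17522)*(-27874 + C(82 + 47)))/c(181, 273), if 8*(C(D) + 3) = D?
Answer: 6595449217/264 ≈ 2.4983e+7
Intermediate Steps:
C(D) = -3 + D/8
c(j, s) = -214 + j (c(j, s) = -2 + (j - 1*212) = -2 + (j - 212) = -2 + (-212 + j) = -214 + j)
((47113 - 17522)*(-27874 + C(82 + 47)))/c(181, 273) = ((47113 - 17522)*(-27874 + (-3 + (82 + 47)/8)))/(-214 + 181) = (29591*(-27874 + (-3 + (⅛)*129)))/(-33) = (29591*(-27874 + (-3 + 129/8)))*(-1/33) = (29591*(-27874 + 105/8))*(-1/33) = (29591*(-222887/8))*(-1/33) = -6595449217/8*(-1/33) = 6595449217/264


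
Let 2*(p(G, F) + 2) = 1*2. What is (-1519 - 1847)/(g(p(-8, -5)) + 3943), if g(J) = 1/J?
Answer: -187/219 ≈ -0.85388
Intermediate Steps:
p(G, F) = -1 (p(G, F) = -2 + (1*2)/2 = -2 + (½)*2 = -2 + 1 = -1)
g(J) = 1/J
(-1519 - 1847)/(g(p(-8, -5)) + 3943) = (-1519 - 1847)/(1/(-1) + 3943) = -3366/(-1 + 3943) = -3366/3942 = -3366*1/3942 = -187/219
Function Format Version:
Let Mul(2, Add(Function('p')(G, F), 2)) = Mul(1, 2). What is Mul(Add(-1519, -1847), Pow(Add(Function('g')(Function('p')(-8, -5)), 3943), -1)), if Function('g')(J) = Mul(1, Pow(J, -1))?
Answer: Rational(-187, 219) ≈ -0.85388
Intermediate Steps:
Function('p')(G, F) = -1 (Function('p')(G, F) = Add(-2, Mul(Rational(1, 2), Mul(1, 2))) = Add(-2, Mul(Rational(1, 2), 2)) = Add(-2, 1) = -1)
Function('g')(J) = Pow(J, -1)
Mul(Add(-1519, -1847), Pow(Add(Function('g')(Function('p')(-8, -5)), 3943), -1)) = Mul(Add(-1519, -1847), Pow(Add(Pow(-1, -1), 3943), -1)) = Mul(-3366, Pow(Add(-1, 3943), -1)) = Mul(-3366, Pow(3942, -1)) = Mul(-3366, Rational(1, 3942)) = Rational(-187, 219)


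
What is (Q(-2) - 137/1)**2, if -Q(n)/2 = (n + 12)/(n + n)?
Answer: 17424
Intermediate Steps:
Q(n) = -(12 + n)/n (Q(n) = -2*(n + 12)/(n + n) = -2*(12 + n)/(2*n) = -2*(12 + n)*1/(2*n) = -(12 + n)/n)
(Q(-2) - 137/1)**2 = ((-12 - 1*(-2))/(-2) - 137/1)**2 = (-(-12 + 2)/2 - 137*1)**2 = (-1/2*(-10) - 137)**2 = (5 - 137)**2 = (-132)**2 = 17424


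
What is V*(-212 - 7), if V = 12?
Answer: -2628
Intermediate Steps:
V*(-212 - 7) = 12*(-212 - 7) = 12*(-219) = -2628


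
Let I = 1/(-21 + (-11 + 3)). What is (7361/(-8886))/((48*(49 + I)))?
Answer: -213469/605669760 ≈ -0.00035245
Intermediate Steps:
I = -1/29 (I = 1/(-21 - 8) = 1/(-29) = -1/29 ≈ -0.034483)
(7361/(-8886))/((48*(49 + I))) = (7361/(-8886))/((48*(49 - 1/29))) = (7361*(-1/8886))/((48*(1420/29))) = -7361/(8886*68160/29) = -7361/8886*29/68160 = -213469/605669760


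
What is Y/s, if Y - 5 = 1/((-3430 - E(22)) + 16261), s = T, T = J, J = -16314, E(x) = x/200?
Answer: -2138515/6977437982 ≈ -0.00030649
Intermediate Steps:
E(x) = x/200 (E(x) = x*(1/200) = x/200)
T = -16314
s = -16314
Y = 6415545/1283089 (Y = 5 + 1/((-3430 - 22/200) + 16261) = 5 + 1/((-3430 - 1*11/100) + 16261) = 5 + 1/((-3430 - 11/100) + 16261) = 5 + 1/(-343011/100 + 16261) = 5 + 1/(1283089/100) = 5 + 100/1283089 = 6415545/1283089 ≈ 5.0001)
Y/s = (6415545/1283089)/(-16314) = (6415545/1283089)*(-1/16314) = -2138515/6977437982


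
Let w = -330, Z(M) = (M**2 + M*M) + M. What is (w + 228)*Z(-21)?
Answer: -87822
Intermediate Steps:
Z(M) = M + 2*M**2 (Z(M) = (M**2 + M**2) + M = 2*M**2 + M = M + 2*M**2)
(w + 228)*Z(-21) = (-330 + 228)*(-21*(1 + 2*(-21))) = -(-2142)*(1 - 42) = -(-2142)*(-41) = -102*861 = -87822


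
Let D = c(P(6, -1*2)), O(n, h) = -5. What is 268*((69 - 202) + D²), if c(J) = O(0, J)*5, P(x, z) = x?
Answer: 131856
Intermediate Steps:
c(J) = -25 (c(J) = -5*5 = -25)
D = -25
268*((69 - 202) + D²) = 268*((69 - 202) + (-25)²) = 268*(-133 + 625) = 268*492 = 131856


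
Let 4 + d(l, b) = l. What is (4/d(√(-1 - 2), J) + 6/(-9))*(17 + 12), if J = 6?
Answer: -2494/57 - 116*I*√3/19 ≈ -43.754 - 10.575*I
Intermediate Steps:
d(l, b) = -4 + l
(4/d(√(-1 - 2), J) + 6/(-9))*(17 + 12) = (4/(-4 + √(-1 - 2)) + 6/(-9))*(17 + 12) = (4/(-4 + √(-3)) + 6*(-⅑))*29 = (4/(-4 + I*√3) - ⅔)*29 = (-⅔ + 4/(-4 + I*√3))*29 = -58/3 + 116/(-4 + I*√3)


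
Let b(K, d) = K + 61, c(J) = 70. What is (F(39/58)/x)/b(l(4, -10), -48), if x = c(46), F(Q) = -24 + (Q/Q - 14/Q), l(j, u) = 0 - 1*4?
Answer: -1709/155610 ≈ -0.010983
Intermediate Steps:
l(j, u) = -4 (l(j, u) = 0 - 4 = -4)
b(K, d) = 61 + K
F(Q) = -23 - 14/Q (F(Q) = -24 + (1 - 14/Q) = -23 - 14/Q)
x = 70
(F(39/58)/x)/b(l(4, -10), -48) = ((-23 - 14/(39/58))/70)/(61 - 4) = ((-23 - 14/(39*(1/58)))*(1/70))/57 = ((-23 - 14/39/58)*(1/70))*(1/57) = ((-23 - 14*58/39)*(1/70))*(1/57) = ((-23 - 812/39)*(1/70))*(1/57) = -1709/39*1/70*(1/57) = -1709/2730*1/57 = -1709/155610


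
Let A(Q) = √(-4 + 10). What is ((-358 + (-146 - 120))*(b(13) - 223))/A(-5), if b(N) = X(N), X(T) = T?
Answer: 21840*√6 ≈ 53497.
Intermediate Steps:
b(N) = N
A(Q) = √6
((-358 + (-146 - 120))*(b(13) - 223))/A(-5) = ((-358 + (-146 - 120))*(13 - 223))/(√6) = ((-358 - 266)*(-210))*(√6/6) = (-624*(-210))*(√6/6) = 131040*(√6/6) = 21840*√6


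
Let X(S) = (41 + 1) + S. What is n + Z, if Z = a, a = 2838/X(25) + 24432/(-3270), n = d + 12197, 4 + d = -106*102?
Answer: 51701101/36515 ≈ 1415.9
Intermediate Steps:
d = -10816 (d = -4 - 106*102 = -4 - 10812 = -10816)
X(S) = 42 + S
n = 1381 (n = -10816 + 12197 = 1381)
a = 1273886/36515 (a = 2838/(42 + 25) + 24432/(-3270) = 2838/67 + 24432*(-1/3270) = 2838*(1/67) - 4072/545 = 2838/67 - 4072/545 = 1273886/36515 ≈ 34.887)
Z = 1273886/36515 ≈ 34.887
n + Z = 1381 + 1273886/36515 = 51701101/36515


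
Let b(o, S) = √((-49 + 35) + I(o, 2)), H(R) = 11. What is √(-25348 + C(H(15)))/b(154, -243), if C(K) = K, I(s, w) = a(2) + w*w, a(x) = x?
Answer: √50674/4 ≈ 56.277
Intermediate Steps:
I(s, w) = 2 + w² (I(s, w) = 2 + w*w = 2 + w²)
b(o, S) = 2*I*√2 (b(o, S) = √((-49 + 35) + (2 + 2²)) = √(-14 + (2 + 4)) = √(-14 + 6) = √(-8) = 2*I*√2)
√(-25348 + C(H(15)))/b(154, -243) = √(-25348 + 11)/((2*I*√2)) = √(-25337)*(-I*√2/4) = (I*√25337)*(-I*√2/4) = √50674/4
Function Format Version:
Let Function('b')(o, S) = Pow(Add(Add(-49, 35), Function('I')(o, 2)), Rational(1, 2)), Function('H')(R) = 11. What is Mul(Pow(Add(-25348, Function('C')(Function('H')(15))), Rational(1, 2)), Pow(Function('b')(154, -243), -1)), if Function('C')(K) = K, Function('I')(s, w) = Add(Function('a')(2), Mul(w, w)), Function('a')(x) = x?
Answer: Mul(Rational(1, 4), Pow(50674, Rational(1, 2))) ≈ 56.277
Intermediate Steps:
Function('I')(s, w) = Add(2, Pow(w, 2)) (Function('I')(s, w) = Add(2, Mul(w, w)) = Add(2, Pow(w, 2)))
Function('b')(o, S) = Mul(2, I, Pow(2, Rational(1, 2))) (Function('b')(o, S) = Pow(Add(Add(-49, 35), Add(2, Pow(2, 2))), Rational(1, 2)) = Pow(Add(-14, Add(2, 4)), Rational(1, 2)) = Pow(Add(-14, 6), Rational(1, 2)) = Pow(-8, Rational(1, 2)) = Mul(2, I, Pow(2, Rational(1, 2))))
Mul(Pow(Add(-25348, Function('C')(Function('H')(15))), Rational(1, 2)), Pow(Function('b')(154, -243), -1)) = Mul(Pow(Add(-25348, 11), Rational(1, 2)), Pow(Mul(2, I, Pow(2, Rational(1, 2))), -1)) = Mul(Pow(-25337, Rational(1, 2)), Mul(Rational(-1, 4), I, Pow(2, Rational(1, 2)))) = Mul(Mul(I, Pow(25337, Rational(1, 2))), Mul(Rational(-1, 4), I, Pow(2, Rational(1, 2)))) = Mul(Rational(1, 4), Pow(50674, Rational(1, 2)))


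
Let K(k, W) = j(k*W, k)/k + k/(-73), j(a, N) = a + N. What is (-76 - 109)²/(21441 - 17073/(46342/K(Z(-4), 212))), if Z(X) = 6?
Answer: 115782011350/72268808367 ≈ 1.6021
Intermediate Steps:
j(a, N) = N + a
K(k, W) = -k/73 + (k + W*k)/k (K(k, W) = (k + k*W)/k + k/(-73) = (k + W*k)/k + k*(-1/73) = (k + W*k)/k - k/73 = -k/73 + (k + W*k)/k)
(-76 - 109)²/(21441 - 17073/(46342/K(Z(-4), 212))) = (-76 - 109)²/(21441 - 17073/(46342/(1 + 212 - 1/73*6))) = (-185)²/(21441 - 17073/(46342/(1 + 212 - 6/73))) = 34225/(21441 - 17073/(46342/(15543/73))) = 34225/(21441 - 17073/(46342*(73/15543))) = 34225/(21441 - 17073/3382966/15543) = 34225/(21441 - 17073*15543/3382966) = 34225/(21441 - 1*265365639/3382966) = 34225/(21441 - 265365639/3382966) = 34225/(72268808367/3382966) = 34225*(3382966/72268808367) = 115782011350/72268808367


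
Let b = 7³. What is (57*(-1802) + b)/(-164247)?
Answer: 102371/164247 ≈ 0.62327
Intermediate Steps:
b = 343
(57*(-1802) + b)/(-164247) = (57*(-1802) + 343)/(-164247) = (-102714 + 343)*(-1/164247) = -102371*(-1/164247) = 102371/164247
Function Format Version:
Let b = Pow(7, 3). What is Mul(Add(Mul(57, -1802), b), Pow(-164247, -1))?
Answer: Rational(102371, 164247) ≈ 0.62327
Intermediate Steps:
b = 343
Mul(Add(Mul(57, -1802), b), Pow(-164247, -1)) = Mul(Add(Mul(57, -1802), 343), Pow(-164247, -1)) = Mul(Add(-102714, 343), Rational(-1, 164247)) = Mul(-102371, Rational(-1, 164247)) = Rational(102371, 164247)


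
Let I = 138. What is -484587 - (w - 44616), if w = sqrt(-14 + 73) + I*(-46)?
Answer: -433623 - sqrt(59) ≈ -4.3363e+5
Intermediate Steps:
w = -6348 + sqrt(59) (w = sqrt(-14 + 73) + 138*(-46) = sqrt(59) - 6348 = -6348 + sqrt(59) ≈ -6340.3)
-484587 - (w - 44616) = -484587 - ((-6348 + sqrt(59)) - 44616) = -484587 - (-50964 + sqrt(59)) = -484587 + (50964 - sqrt(59)) = -433623 - sqrt(59)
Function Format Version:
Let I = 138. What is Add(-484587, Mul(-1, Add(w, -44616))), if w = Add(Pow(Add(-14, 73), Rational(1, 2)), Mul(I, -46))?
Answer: Add(-433623, Mul(-1, Pow(59, Rational(1, 2)))) ≈ -4.3363e+5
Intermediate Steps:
w = Add(-6348, Pow(59, Rational(1, 2))) (w = Add(Pow(Add(-14, 73), Rational(1, 2)), Mul(138, -46)) = Add(Pow(59, Rational(1, 2)), -6348) = Add(-6348, Pow(59, Rational(1, 2))) ≈ -6340.3)
Add(-484587, Mul(-1, Add(w, -44616))) = Add(-484587, Mul(-1, Add(Add(-6348, Pow(59, Rational(1, 2))), -44616))) = Add(-484587, Mul(-1, Add(-50964, Pow(59, Rational(1, 2))))) = Add(-484587, Add(50964, Mul(-1, Pow(59, Rational(1, 2))))) = Add(-433623, Mul(-1, Pow(59, Rational(1, 2))))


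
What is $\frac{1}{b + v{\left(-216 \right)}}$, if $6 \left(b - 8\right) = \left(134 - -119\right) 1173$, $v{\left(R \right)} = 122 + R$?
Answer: $\frac{2}{98751} \approx 2.0253 \cdot 10^{-5}$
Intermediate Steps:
$b = \frac{98939}{2}$ ($b = 8 + \frac{\left(134 - -119\right) 1173}{6} = 8 + \frac{\left(134 + 119\right) 1173}{6} = 8 + \frac{253 \cdot 1173}{6} = 8 + \frac{1}{6} \cdot 296769 = 8 + \frac{98923}{2} = \frac{98939}{2} \approx 49470.0$)
$\frac{1}{b + v{\left(-216 \right)}} = \frac{1}{\frac{98939}{2} + \left(122 - 216\right)} = \frac{1}{\frac{98939}{2} - 94} = \frac{1}{\frac{98751}{2}} = \frac{2}{98751}$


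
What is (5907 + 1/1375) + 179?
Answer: 8368251/1375 ≈ 6086.0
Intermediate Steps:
(5907 + 1/1375) + 179 = 8122126/1375 + 179 = 8368251/1375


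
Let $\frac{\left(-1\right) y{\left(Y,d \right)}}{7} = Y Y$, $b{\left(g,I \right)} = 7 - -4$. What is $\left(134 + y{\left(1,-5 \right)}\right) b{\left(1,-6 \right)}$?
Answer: $1397$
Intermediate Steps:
$b{\left(g,I \right)} = 11$ ($b{\left(g,I \right)} = 7 + 4 = 11$)
$y{\left(Y,d \right)} = - 7 Y^{2}$ ($y{\left(Y,d \right)} = - 7 Y Y = - 7 Y^{2}$)
$\left(134 + y{\left(1,-5 \right)}\right) b{\left(1,-6 \right)} = \left(134 - 7 \cdot 1^{2}\right) 11 = \left(134 - 7\right) 11 = 127 \cdot 11 = 1397$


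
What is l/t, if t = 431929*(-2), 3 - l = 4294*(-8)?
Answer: -34355/863858 ≈ -0.039769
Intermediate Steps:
l = 34355 (l = 3 - 4294*(-8) = 3 - 1*(-34352) = 3 + 34352 = 34355)
t = -863858
l/t = 34355/(-863858) = 34355*(-1/863858) = -34355/863858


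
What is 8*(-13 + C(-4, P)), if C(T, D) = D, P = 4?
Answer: -72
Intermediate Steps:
8*(-13 + C(-4, P)) = 8*(-13 + 4) = 8*(-9) = -72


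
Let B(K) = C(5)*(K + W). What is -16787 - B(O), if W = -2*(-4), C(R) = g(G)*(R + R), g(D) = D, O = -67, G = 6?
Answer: -13247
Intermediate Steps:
C(R) = 12*R (C(R) = 6*(R + R) = 6*(2*R) = 12*R)
W = 8
B(K) = 480 + 60*K (B(K) = (12*5)*(K + 8) = 60*(8 + K) = 480 + 60*K)
-16787 - B(O) = -16787 - (480 + 60*(-67)) = -16787 - (480 - 4020) = -16787 - 1*(-3540) = -16787 + 3540 = -13247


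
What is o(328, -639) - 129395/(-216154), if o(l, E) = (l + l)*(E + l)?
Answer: -44098745069/216154 ≈ -2.0402e+5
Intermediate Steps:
o(l, E) = 2*l*(E + l) (o(l, E) = (2*l)*(E + l) = 2*l*(E + l))
o(328, -639) - 129395/(-216154) = 2*328*(-639 + 328) - 129395/(-216154) = 2*328*(-311) - 129395*(-1)/216154 = -204016 - 1*(-129395/216154) = -204016 + 129395/216154 = -44098745069/216154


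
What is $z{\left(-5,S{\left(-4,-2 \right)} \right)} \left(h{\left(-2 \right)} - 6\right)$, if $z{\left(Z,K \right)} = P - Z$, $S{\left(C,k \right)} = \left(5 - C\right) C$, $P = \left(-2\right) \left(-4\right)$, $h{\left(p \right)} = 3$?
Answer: $-39$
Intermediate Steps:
$P = 8$
$S{\left(C,k \right)} = C \left(5 - C\right)$
$z{\left(Z,K \right)} = 8 - Z$
$z{\left(-5,S{\left(-4,-2 \right)} \right)} \left(h{\left(-2 \right)} - 6\right) = \left(8 - -5\right) \left(3 - 6\right) = \left(8 + 5\right) \left(-3\right) = 13 \left(-3\right) = -39$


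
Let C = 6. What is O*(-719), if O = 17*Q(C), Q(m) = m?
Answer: -73338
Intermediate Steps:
O = 102 (O = 17*6 = 102)
O*(-719) = 102*(-719) = -73338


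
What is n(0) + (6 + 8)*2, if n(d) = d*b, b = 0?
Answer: 28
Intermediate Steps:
n(d) = 0 (n(d) = d*0 = 0)
n(0) + (6 + 8)*2 = 0 + (6 + 8)*2 = 0 + 14*2 = 0 + 28 = 28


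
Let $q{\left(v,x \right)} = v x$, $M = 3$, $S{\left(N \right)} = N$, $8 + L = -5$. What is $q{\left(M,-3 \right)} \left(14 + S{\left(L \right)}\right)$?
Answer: $-9$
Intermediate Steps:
$L = -13$ ($L = -8 - 5 = -13$)
$q{\left(M,-3 \right)} \left(14 + S{\left(L \right)}\right) = 3 \left(-3\right) \left(14 - 13\right) = \left(-9\right) 1 = -9$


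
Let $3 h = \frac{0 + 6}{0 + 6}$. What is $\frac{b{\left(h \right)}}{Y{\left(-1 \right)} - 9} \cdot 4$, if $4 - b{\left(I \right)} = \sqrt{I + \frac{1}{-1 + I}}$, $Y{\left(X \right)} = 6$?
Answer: $- \frac{16}{3} + \frac{2 i \sqrt{42}}{9} \approx -5.3333 + 1.4402 i$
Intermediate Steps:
$h = \frac{1}{3}$ ($h = \frac{\left(0 + 6\right) \frac{1}{0 + 6}}{3} = \frac{6 \cdot \frac{1}{6}}{3} = \frac{1}{3} \cdot 1 = \frac{1}{3} \approx 0.33333$)
$b{\left(I \right)} = 4 - \sqrt{I + \frac{1}{-1 + I}}$
$\frac{b{\left(h \right)}}{Y{\left(-1 \right)} - 9} \cdot 4 = \frac{4 - \sqrt{\frac{1 + \frac{-1 + \frac{1}{3}}{3}}{-1 + \frac{1}{3}}}}{6 - 9} \cdot 4 = \frac{4 - \sqrt{\frac{1 + \frac{1}{3} \left(- \frac{2}{3}\right)}{- \frac{2}{3}}}}{-3} \cdot 4 = - \frac{4 - \sqrt{- \frac{3 \left(1 - \frac{2}{9}\right)}{2}}}{3} \cdot 4 = - \frac{4 - \sqrt{\left(- \frac{3}{2}\right) \frac{7}{9}}}{3} \cdot 4 = - \frac{4 - \sqrt{- \frac{7}{6}}}{3} \cdot 4 = - \frac{4 - \frac{i \sqrt{42}}{6}}{3} \cdot 4 = \left(- \frac{4}{3} + \frac{i \sqrt{42}}{18}\right) 4 = - \frac{16}{3} + \frac{2 i \sqrt{42}}{9}$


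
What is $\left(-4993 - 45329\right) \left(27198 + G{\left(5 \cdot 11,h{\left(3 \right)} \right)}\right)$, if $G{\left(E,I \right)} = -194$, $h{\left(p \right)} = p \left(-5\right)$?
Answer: $-1358895288$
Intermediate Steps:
$h{\left(p \right)} = - 5 p$
$\left(-4993 - 45329\right) \left(27198 + G{\left(5 \cdot 11,h{\left(3 \right)} \right)}\right) = \left(-4993 - 45329\right) \left(27198 - 194\right) = \left(-50322\right) 27004 = -1358895288$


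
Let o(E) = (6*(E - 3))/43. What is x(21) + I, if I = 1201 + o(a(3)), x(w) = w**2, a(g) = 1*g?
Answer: 1642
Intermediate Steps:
a(g) = g
o(E) = -18/43 + 6*E/43 (o(E) = (6*(-3 + E))*(1/43) = (-18 + 6*E)*(1/43) = -18/43 + 6*E/43)
I = 1201 (I = 1201 + (-18/43 + (6/43)*3) = 1201 + (-18/43 + 18/43) = 1201 + 0 = 1201)
x(21) + I = 21**2 + 1201 = 441 + 1201 = 1642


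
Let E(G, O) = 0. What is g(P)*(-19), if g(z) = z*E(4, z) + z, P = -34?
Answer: 646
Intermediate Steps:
g(z) = z (g(z) = z*0 + z = 0 + z = z)
g(P)*(-19) = -34*(-19) = 646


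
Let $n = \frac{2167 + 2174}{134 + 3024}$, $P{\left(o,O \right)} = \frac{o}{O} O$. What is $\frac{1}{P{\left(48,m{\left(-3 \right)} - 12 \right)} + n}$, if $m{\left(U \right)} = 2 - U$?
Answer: $\frac{3158}{155925} \approx 0.020253$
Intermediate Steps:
$P{\left(o,O \right)} = o$
$n = \frac{4341}{3158} \approx 1.3746$
$\frac{1}{P{\left(48,m{\left(-3 \right)} - 12 \right)} + n} = \frac{1}{48 + \frac{4341}{3158}} = \frac{1}{\frac{155925}{3158}} = \frac{3158}{155925}$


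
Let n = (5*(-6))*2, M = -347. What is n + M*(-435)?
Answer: 150885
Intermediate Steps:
n = -60 (n = -30*2 = -60)
n + M*(-435) = -60 - 347*(-435) = -60 + 150945 = 150885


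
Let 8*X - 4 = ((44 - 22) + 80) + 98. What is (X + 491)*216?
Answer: 111564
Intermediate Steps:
X = 51/2 (X = ½ + (((44 - 22) + 80) + 98)/8 = ½ + ((22 + 80) + 98)/8 = ½ + (102 + 98)/8 = ½ + (⅛)*200 = ½ + 25 = 51/2 ≈ 25.500)
(X + 491)*216 = (51/2 + 491)*216 = (1033/2)*216 = 111564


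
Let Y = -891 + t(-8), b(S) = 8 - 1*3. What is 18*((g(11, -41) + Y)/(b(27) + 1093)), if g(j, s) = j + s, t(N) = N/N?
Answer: -920/61 ≈ -15.082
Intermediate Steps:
t(N) = 1
b(S) = 5 (b(S) = 8 - 3 = 5)
Y = -890 (Y = -891 + 1 = -890)
18*((g(11, -41) + Y)/(b(27) + 1093)) = 18*(((11 - 41) - 890)/(5 + 1093)) = 18*((-30 - 890)/1098) = 18*(-920*1/1098) = 18*(-460/549) = -920/61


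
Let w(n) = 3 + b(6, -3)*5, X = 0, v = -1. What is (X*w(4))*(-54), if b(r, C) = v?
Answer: 0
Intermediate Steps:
b(r, C) = -1
w(n) = -2 (w(n) = 3 - 1*5 = 3 - 5 = -2)
(X*w(4))*(-54) = (0*(-2))*(-54) = 0*(-54) = 0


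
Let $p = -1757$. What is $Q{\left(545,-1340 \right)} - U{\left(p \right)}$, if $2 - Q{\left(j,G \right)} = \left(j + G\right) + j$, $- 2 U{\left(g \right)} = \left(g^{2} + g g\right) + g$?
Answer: $\frac{6172845}{2} \approx 3.0864 \cdot 10^{6}$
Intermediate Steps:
$U{\left(g \right)} = - g^{2} - \frac{g}{2}$ ($U{\left(g \right)} = - \frac{\left(g^{2} + g g\right) + g}{2} = - \frac{\left(g^{2} + g^{2}\right) + g}{2} = - \frac{2 g^{2} + g}{2} = - \frac{g + 2 g^{2}}{2} = - g^{2} - \frac{g}{2}$)
$Q{\left(j,G \right)} = 2 - G - 2 j$ ($Q{\left(j,G \right)} = 2 - \left(\left(j + G\right) + j\right) = 2 - \left(\left(G + j\right) + j\right) = 2 - \left(G + 2 j\right) = 2 - G - 2 j$)
$Q{\left(545,-1340 \right)} - U{\left(p \right)} = \left(2 - -1340 - 1090\right) - \left(-1\right) \left(-1757\right) \left(\frac{1}{2} - 1757\right) = \left(2 + 1340 - 1090\right) - \left(-1\right) \left(-1757\right) \left(- \frac{3513}{2}\right) = 252 - - \frac{6172341}{2} = 252 + \frac{6172341}{2} = \frac{6172845}{2}$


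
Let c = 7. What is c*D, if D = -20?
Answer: -140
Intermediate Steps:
c*D = 7*(-20) = -140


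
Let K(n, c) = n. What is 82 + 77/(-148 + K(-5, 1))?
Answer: 12469/153 ≈ 81.497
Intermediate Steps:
82 + 77/(-148 + K(-5, 1)) = 82 + 77/(-148 - 5) = 82 + 77/(-153) = 82 - 1/153*77 = 82 - 77/153 = 12469/153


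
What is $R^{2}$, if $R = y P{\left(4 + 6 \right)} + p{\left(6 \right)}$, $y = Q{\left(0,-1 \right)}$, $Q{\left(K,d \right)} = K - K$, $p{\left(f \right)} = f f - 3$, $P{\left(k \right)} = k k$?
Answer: $1089$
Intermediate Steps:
$P{\left(k \right)} = k^{2}$
$p{\left(f \right)} = -3 + f^{2}$ ($p{\left(f \right)} = f^{2} - 3 = -3 + f^{2}$)
$Q{\left(K,d \right)} = 0$
$y = 0$
$R = 33$ ($R = 0 \left(4 + 6\right)^{2} - \left(3 - 6^{2}\right) = 0 \cdot 10^{2} + \left(-3 + 36\right) = 0 \cdot 100 + 33 = 0 + 33 = 33$)
$R^{2} = 33^{2} = 1089$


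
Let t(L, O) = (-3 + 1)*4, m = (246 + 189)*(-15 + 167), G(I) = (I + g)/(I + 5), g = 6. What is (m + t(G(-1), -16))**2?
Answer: 4370796544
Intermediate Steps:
G(I) = (6 + I)/(5 + I) (G(I) = (I + 6)/(I + 5) = (6 + I)/(5 + I))
m = 66120 (m = 435*152 = 66120)
t(L, O) = -8 (t(L, O) = -2*4 = -8)
(m + t(G(-1), -16))**2 = (66120 - 8)**2 = 66112**2 = 4370796544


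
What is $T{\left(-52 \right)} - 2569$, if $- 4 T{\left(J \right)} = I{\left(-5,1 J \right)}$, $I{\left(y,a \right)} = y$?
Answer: $- \frac{10271}{4} \approx -2567.8$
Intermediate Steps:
$T{\left(J \right)} = \frac{5}{4}$ ($T{\left(J \right)} = \left(- \frac{1}{4}\right) \left(-5\right) = \frac{5}{4}$)
$T{\left(-52 \right)} - 2569 = \frac{5}{4} - 2569 = - \frac{10271}{4}$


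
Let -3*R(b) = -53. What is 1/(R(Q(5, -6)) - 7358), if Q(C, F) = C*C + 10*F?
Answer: -3/22021 ≈ -0.00013623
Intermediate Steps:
Q(C, F) = C² + 10*F
R(b) = 53/3 (R(b) = -⅓*(-53) = 53/3)
1/(R(Q(5, -6)) - 7358) = 1/(53/3 - 7358) = 1/(-22021/3) = -3/22021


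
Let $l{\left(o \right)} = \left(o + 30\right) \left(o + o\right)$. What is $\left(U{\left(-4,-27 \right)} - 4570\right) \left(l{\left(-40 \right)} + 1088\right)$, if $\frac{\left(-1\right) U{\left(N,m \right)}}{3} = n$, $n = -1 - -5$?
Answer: $-8650816$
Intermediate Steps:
$l{\left(o \right)} = 2 o \left(30 + o\right)$ ($l{\left(o \right)} = \left(30 + o\right) 2 o = 2 o \left(30 + o\right)$)
$n = 4$ ($n = -1 + 5 = 4$)
$U{\left(N,m \right)} = -12$ ($U{\left(N,m \right)} = \left(-3\right) 4 = -12$)
$\left(U{\left(-4,-27 \right)} - 4570\right) \left(l{\left(-40 \right)} + 1088\right) = \left(-12 - 4570\right) \left(2 \left(-40\right) \left(30 - 40\right) + 1088\right) = - 4582 \left(2 \left(-40\right) \left(-10\right) + 1088\right) = - 4582 \left(800 + 1088\right) = \left(-4582\right) 1888 = -8650816$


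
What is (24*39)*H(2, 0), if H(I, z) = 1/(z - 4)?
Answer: -234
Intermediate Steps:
H(I, z) = 1/(-4 + z)
(24*39)*H(2, 0) = (24*39)/(-4 + 0) = 936/(-4) = 936*(-¼) = -234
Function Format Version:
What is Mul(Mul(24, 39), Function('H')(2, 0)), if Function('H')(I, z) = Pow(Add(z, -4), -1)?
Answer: -234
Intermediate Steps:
Function('H')(I, z) = Pow(Add(-4, z), -1)
Mul(Mul(24, 39), Function('H')(2, 0)) = Mul(Mul(24, 39), Pow(Add(-4, 0), -1)) = Mul(936, Pow(-4, -1)) = Mul(936, Rational(-1, 4)) = -234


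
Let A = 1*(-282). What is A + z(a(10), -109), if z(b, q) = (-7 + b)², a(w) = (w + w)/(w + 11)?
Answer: -108233/441 ≈ -245.43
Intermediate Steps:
a(w) = 2*w/(11 + w) (a(w) = (2*w)/(11 + w) = 2*w/(11 + w))
A = -282
A + z(a(10), -109) = -282 + (-7 + 2*10/(11 + 10))² = -282 + (-7 + 2*10/21)² = -282 + (-7 + 2*10*(1/21))² = -282 + (-7 + 20/21)² = -282 + (-127/21)² = -282 + 16129/441 = -108233/441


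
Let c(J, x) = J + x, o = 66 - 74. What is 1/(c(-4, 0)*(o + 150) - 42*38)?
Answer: -1/2164 ≈ -0.00046211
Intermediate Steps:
o = -8
1/(c(-4, 0)*(o + 150) - 42*38) = 1/((-4 + 0)*(-8 + 150) - 42*38) = 1/(-4*142 - 1596) = 1/(-568 - 1596) = 1/(-2164) = -1/2164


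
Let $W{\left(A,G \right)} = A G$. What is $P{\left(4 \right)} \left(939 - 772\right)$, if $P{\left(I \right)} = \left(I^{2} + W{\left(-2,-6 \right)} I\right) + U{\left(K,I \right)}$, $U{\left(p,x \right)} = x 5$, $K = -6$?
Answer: $14028$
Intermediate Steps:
$U{\left(p,x \right)} = 5 x$
$P{\left(I \right)} = I^{2} + 17 I$ ($P{\left(I \right)} = \left(I^{2} + \left(-2\right) \left(-6\right) I\right) + 5 I = \left(I^{2} + 12 I\right) + 5 I = I^{2} + 17 I$)
$P{\left(4 \right)} \left(939 - 772\right) = 4 \left(17 + 4\right) \left(939 - 772\right) = 4 \cdot 21 \cdot 167 = 84 \cdot 167 = 14028$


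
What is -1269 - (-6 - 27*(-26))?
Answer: -1965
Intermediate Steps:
-1269 - (-6 - 27*(-26)) = -1269 - (-6 + 702) = -1269 - 1*696 = -1269 - 696 = -1965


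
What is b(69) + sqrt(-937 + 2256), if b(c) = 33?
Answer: 33 + sqrt(1319) ≈ 69.318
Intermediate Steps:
b(69) + sqrt(-937 + 2256) = 33 + sqrt(-937 + 2256) = 33 + sqrt(1319)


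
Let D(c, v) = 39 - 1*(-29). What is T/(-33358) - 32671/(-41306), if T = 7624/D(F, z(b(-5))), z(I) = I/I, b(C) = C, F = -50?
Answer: 9224268735/11712027158 ≈ 0.78759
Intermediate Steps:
z(I) = 1
D(c, v) = 68 (D(c, v) = 39 + 29 = 68)
T = 1906/17 (T = 7624/68 = 7624*(1/68) = 1906/17 ≈ 112.12)
T/(-33358) - 32671/(-41306) = (1906/17)/(-33358) - 32671/(-41306) = (1906/17)*(-1/33358) - 32671*(-1/41306) = -953/283543 + 32671/41306 = 9224268735/11712027158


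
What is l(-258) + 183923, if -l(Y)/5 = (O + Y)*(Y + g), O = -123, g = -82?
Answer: -463777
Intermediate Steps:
l(Y) = -5*(-123 + Y)*(-82 + Y) (l(Y) = -5*(-123 + Y)*(Y - 82) = -5*(-123 + Y)*(-82 + Y))
l(-258) + 183923 = (-50430 - 5*(-258)**2 + 1025*(-258)) + 183923 = (-50430 - 5*66564 - 264450) + 183923 = (-50430 - 332820 - 264450) + 183923 = -647700 + 183923 = -463777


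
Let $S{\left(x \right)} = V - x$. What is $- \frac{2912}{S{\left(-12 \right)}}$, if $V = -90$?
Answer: $\frac{112}{3} \approx 37.333$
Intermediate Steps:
$S{\left(x \right)} = -90 - x$
$- \frac{2912}{S{\left(-12 \right)}} = - \frac{2912}{-90 - -12} = - \frac{2912}{-90 + 12} = - \frac{2912}{-78} = \left(-2912\right) \left(- \frac{1}{78}\right) = \frac{112}{3}$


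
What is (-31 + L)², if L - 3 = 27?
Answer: 1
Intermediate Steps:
L = 30 (L = 3 + 27 = 30)
(-31 + L)² = (-31 + 30)² = (-1)² = 1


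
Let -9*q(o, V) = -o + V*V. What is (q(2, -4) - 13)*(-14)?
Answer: 1834/9 ≈ 203.78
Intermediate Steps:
q(o, V) = -V²/9 + o/9 (q(o, V) = -(-o + V*V)/9 = -(-o + V²)/9 = -(V² - o)/9 = -V²/9 + o/9)
(q(2, -4) - 13)*(-14) = ((-⅑*(-4)² + (⅑)*2) - 13)*(-14) = ((-⅑*16 + 2/9) - 13)*(-14) = ((-16/9 + 2/9) - 13)*(-14) = (-14/9 - 13)*(-14) = -131/9*(-14) = 1834/9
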